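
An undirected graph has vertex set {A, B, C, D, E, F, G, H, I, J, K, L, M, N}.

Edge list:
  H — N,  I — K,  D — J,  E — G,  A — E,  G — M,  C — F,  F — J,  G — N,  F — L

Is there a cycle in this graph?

No

DFS, tracking each vertex's parent; an edge to a visited non-parent vertex closes a cycle.
Start from B:
visit B (parent –)
visit A (parent –)
  visit E (parent A)
    E–A: parent, skip
    visit G (parent E)
      visit N (parent G)
        N–G: parent, skip
        visit H (parent N)
          H–N: parent, skip
      visit M (parent G)
        M–G: parent, skip
      G–E: parent, skip
visit C (parent –)
  visit F (parent C)
    F–C: parent, skip
    visit J (parent F)
      visit D (parent J)
        D–J: parent, skip
      J–F: parent, skip
    visit L (parent F)
      L–F: parent, skip
visit I (parent –)
  visit K (parent I)
    K–I: parent, skip
No non-parent visited neighbor found — the graph is a forest.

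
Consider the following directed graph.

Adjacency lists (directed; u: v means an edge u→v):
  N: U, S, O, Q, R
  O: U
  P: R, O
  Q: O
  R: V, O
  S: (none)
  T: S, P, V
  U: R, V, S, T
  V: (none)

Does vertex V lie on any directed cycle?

No

V lies on a cycle iff there is a path from V back to itself.
Exploring from V, it never reaches itself; equivalently, its strongly connected component is a singleton.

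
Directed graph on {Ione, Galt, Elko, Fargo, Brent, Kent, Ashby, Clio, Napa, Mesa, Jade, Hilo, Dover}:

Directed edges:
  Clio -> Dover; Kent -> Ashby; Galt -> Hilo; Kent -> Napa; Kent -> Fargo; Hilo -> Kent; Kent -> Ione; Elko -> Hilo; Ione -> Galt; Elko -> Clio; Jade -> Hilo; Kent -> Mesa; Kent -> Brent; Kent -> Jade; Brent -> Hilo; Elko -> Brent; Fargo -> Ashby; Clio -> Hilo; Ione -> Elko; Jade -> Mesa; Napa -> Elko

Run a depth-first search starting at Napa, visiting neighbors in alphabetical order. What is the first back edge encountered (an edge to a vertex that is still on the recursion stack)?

DFS from Napa (visiting neighbors in alphabetical order); mark gray on enter, black on exit:
Napa gray
  Elko gray
    Brent gray
      Hilo gray
        Kent gray
          Ashby gray
          Ashby black
          Kent→Brent: Brent is gray → back edge
First back edge: Kent → Brent.

Kent->Brent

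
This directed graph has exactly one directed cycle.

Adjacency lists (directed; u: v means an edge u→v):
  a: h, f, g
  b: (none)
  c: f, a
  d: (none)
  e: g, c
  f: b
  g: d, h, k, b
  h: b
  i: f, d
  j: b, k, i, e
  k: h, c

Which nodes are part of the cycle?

a, c, g, k

DFS with gray/black marking from c:
c gray
  f gray
    b gray
    b black
  f black
  a gray
    h gray
      h→b: b black — skip
    h black
    a→f: f black — skip
    g gray
      d gray
      d black
      g→h: h black — skip
      k gray
        k→h: h black — skip
        k→c: c is gray → back edge
Back edge closes the cycle c → a → g → k → c; its vertices are {a, c, g, k}.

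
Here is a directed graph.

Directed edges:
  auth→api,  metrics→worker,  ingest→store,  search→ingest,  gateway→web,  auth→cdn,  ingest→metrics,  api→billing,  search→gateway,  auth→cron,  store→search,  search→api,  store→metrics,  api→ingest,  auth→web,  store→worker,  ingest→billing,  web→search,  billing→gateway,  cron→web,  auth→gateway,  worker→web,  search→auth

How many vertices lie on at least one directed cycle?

A vertex is on a directed cycle iff it belongs to a strongly connected component of size ≥ 2 (or has a self-loop).
The vertices on cycles are {api, web, auth, cron, store, ingest, search, worker, billing, gateway, metrics} — 11 in total.

11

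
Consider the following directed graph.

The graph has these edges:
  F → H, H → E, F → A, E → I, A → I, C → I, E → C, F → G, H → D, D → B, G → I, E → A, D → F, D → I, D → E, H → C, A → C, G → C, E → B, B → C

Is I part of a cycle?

No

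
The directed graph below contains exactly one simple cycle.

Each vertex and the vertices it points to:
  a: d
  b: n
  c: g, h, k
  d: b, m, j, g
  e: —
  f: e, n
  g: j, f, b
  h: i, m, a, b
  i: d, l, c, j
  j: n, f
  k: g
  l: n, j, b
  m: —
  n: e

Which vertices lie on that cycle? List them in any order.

DFS with gray/black marking from c:
c gray
  g gray
    j gray
      n gray
        e gray
        e black
      n black
      f gray
        f→e: e black — skip
        f→n: n black — skip
      f black
    j black
    g→f: f black — skip
    b gray
      b→n: n black — skip
    b black
  g black
  h gray
    i gray
      d gray
        d→b: b black — skip
        m gray
        m black
        d→j: j black — skip
        d→g: g black — skip
      d black
      l gray
        l→n: n black — skip
        l→j: j black — skip
        l→b: b black — skip
      l black
      i→c: c is gray → back edge
Back edge closes the cycle c → h → i → c; its vertices are {c, h, i}.

c, h, i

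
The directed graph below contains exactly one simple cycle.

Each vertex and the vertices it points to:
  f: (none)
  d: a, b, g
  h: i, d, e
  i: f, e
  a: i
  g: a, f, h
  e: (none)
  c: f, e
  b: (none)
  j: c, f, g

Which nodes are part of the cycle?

d, g, h

DFS with gray/black marking from g:
g gray
  a gray
    i gray
      f gray
      f black
      e gray
      e black
    i black
  a black
  g→f: f black — skip
  h gray
    h→i: i black — skip
    d gray
      d→a: a black — skip
      b gray
      b black
      d→g: g is gray → back edge
Back edge closes the cycle g → h → d → g; its vertices are {d, g, h}.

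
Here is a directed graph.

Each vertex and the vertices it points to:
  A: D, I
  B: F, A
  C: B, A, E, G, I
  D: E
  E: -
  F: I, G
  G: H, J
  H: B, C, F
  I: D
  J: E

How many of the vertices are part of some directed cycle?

5

A vertex is on a directed cycle iff it belongs to a strongly connected component of size ≥ 2 (or has a self-loop).
The vertices on cycles are {B, C, F, G, H} — 5 in total.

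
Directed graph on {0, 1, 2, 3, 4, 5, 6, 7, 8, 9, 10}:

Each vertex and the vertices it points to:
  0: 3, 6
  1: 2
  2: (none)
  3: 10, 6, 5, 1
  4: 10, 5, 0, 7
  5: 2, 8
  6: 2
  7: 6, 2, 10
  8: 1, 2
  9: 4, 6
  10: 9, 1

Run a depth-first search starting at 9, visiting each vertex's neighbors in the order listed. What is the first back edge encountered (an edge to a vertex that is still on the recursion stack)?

10→9

DFS from 9 (visiting each vertex's neighbors in the order listed); mark gray on enter, black on exit:
9 gray
  4 gray
    10 gray
      10→9: 9 is gray → back edge
First back edge: 10 → 9.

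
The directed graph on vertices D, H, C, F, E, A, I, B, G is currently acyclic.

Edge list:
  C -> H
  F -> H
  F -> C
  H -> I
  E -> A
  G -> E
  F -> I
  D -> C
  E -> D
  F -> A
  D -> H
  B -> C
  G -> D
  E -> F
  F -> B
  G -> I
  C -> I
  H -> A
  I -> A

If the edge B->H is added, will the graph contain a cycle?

Adding B→H creates a cycle iff H can already reach B.
Explore from H: no path reaches B. The graph stays acyclic.

No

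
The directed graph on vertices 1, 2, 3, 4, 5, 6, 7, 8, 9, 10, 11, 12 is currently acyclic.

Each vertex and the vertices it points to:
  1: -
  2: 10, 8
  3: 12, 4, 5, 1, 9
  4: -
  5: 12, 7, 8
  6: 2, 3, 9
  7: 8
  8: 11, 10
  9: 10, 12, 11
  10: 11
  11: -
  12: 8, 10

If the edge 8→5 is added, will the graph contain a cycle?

Adding 8→5 creates a cycle iff 5 can already reach 8.
Path from 5: 5 → 8.
So 5 → … → 8 → 5 is a cycle.

Yes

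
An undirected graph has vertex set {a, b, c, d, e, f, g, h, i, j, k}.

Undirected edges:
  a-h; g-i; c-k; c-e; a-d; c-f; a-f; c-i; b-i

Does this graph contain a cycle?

DFS, tracking each vertex's parent; an edge to a visited non-parent vertex closes a cycle.
Start from j:
visit j (parent –)
visit a (parent –)
  visit d (parent a)
    d–a: parent, skip
  visit h (parent a)
    h–a: parent, skip
  visit f (parent a)
    visit c (parent f)
      visit i (parent c)
        visit b (parent i)
          b–i: parent, skip
        i–c: parent, skip
        visit g (parent i)
          g–i: parent, skip
      c–f: parent, skip
      visit e (parent c)
        e–c: parent, skip
      visit k (parent c)
        k–c: parent, skip
    f–a: parent, skip
No non-parent visited neighbor found — the graph is a forest.

No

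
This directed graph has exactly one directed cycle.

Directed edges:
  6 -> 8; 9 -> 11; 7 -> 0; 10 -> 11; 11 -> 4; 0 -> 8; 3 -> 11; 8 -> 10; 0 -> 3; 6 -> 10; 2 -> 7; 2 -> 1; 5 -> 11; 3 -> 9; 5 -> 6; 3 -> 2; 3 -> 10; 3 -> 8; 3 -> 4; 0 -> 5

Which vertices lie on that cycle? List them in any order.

DFS with gray/black marking from 0:
0 gray
  8 gray
    10 gray
      11 gray
        4 gray
        4 black
      11 black
    10 black
  8 black
  5 gray
    6 gray
      6→10: 10 black — skip
      6→8: 8 black — skip
    6 black
    5→11: 11 black — skip
  5 black
  3 gray
    3→10: 10 black — skip
    2 gray
      7 gray
        7→0: 0 is gray → back edge
Back edge closes the cycle 0 → 3 → 2 → 7 → 0; its vertices are {0, 2, 3, 7}.

0, 2, 3, 7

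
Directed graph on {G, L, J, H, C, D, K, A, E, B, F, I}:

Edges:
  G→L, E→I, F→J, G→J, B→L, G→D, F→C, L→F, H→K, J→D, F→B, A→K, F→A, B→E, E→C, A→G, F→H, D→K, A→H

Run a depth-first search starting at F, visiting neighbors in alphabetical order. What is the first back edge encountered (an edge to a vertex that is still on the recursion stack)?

L→F

DFS from F (visiting neighbors in alphabetical order); mark gray on enter, black on exit:
F gray
  A gray
    G gray
      D gray
        K gray
        K black
      D black
      J gray
        J→D: D black — skip
      J black
      L gray
        L→F: F is gray → back edge
First back edge: L → F.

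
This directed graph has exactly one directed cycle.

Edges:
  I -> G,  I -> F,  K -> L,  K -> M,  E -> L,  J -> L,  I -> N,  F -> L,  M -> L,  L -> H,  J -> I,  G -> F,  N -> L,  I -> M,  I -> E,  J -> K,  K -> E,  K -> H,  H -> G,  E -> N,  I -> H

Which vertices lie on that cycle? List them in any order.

F, G, H, L

DFS with gray/black marking from H:
H gray
  G gray
    F gray
      L gray
        L→H: H is gray → back edge
Back edge closes the cycle H → G → F → L → H; its vertices are {F, G, H, L}.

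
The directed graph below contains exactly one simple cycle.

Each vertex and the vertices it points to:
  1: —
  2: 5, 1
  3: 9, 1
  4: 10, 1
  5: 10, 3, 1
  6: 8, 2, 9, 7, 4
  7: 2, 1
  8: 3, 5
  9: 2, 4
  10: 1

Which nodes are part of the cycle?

DFS with gray/black marking from 9:
9 gray
  2 gray
    5 gray
      10 gray
        1 gray
        1 black
      10 black
      3 gray
        3→9: 9 is gray → back edge
Back edge closes the cycle 9 → 2 → 5 → 3 → 9; its vertices are {2, 3, 5, 9}.

2, 3, 5, 9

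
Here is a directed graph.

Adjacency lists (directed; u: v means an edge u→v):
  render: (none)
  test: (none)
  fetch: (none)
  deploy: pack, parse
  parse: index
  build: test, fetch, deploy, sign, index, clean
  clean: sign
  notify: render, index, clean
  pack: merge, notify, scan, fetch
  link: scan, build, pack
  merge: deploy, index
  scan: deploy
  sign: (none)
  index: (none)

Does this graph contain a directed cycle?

DFS with white/gray/black marking, starting from clean:
clean gray
  sign gray
  sign black
clean black
render gray
render black
test gray
test black
fetch gray
fetch black
deploy gray
  pack gray
    merge gray
      merge→deploy: deploy is gray → back edge
Back edge found, so a cycle exists: deploy → pack → merge → deploy.

Yes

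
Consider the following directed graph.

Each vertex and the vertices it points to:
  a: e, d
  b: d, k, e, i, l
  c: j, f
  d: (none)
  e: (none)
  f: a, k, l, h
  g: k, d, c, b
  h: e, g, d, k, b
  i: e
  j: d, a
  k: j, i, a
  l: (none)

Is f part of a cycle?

Yes

f is on a cycle iff f can reach itself via ≥1 edge.
f → h → g → c → f — yes.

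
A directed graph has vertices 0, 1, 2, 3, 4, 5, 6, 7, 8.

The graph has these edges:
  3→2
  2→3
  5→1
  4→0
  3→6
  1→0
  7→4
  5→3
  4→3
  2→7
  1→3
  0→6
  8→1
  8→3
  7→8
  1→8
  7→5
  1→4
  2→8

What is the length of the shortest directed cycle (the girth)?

For each vertex v, BFS finds the shortest path from v back to v.
The shortest such closed walk is 2 → 3 → 2, length 2.

2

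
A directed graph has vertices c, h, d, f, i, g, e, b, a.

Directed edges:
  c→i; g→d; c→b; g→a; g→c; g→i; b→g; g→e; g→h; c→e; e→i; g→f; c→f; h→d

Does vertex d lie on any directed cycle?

d lies on a cycle iff there is a path from d back to itself.
Exploring from d, it never reaches itself; equivalently, its strongly connected component is a singleton.

No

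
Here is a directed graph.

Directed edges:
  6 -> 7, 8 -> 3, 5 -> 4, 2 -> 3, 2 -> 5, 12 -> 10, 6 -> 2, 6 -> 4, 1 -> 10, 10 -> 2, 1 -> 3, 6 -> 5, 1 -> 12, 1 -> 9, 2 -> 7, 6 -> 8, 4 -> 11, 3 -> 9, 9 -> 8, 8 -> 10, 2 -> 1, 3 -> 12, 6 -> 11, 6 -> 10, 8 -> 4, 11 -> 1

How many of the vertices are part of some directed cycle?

10

A vertex is on a directed cycle iff it belongs to a strongly connected component of size ≥ 2 (or has a self-loop).
The vertices on cycles are {1, 2, 3, 4, 5, 8, 9, 10, 11, 12} — 10 in total.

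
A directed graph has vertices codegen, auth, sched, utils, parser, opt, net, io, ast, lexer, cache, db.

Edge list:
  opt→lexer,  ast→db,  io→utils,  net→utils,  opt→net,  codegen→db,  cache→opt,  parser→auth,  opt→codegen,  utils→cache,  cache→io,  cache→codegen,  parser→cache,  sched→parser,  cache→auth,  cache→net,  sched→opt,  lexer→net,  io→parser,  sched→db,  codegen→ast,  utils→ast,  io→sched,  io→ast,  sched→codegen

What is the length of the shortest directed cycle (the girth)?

For each vertex v, BFS finds the shortest path from v back to v.
The shortest such closed walk is io → parser → cache → io, length 3.

3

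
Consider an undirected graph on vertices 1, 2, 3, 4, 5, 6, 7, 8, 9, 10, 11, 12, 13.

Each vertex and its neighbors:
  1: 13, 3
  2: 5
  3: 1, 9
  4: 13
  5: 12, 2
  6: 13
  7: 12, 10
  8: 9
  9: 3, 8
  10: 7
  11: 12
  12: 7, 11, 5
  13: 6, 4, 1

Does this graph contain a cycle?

No

DFS, tracking each vertex's parent; an edge to a visited non-parent vertex closes a cycle.
Start from 1:
visit 1 (parent –)
  visit 13 (parent 1)
    visit 6 (parent 13)
      6–13: parent, skip
    visit 4 (parent 13)
      4–13: parent, skip
    13–1: parent, skip
  visit 3 (parent 1)
    3–1: parent, skip
    visit 9 (parent 3)
      9–3: parent, skip
      visit 8 (parent 9)
        8–9: parent, skip
visit 2 (parent –)
  visit 5 (parent 2)
    visit 12 (parent 5)
      visit 7 (parent 12)
        7–12: parent, skip
        visit 10 (parent 7)
          10–7: parent, skip
      visit 11 (parent 12)
        11–12: parent, skip
      12–5: parent, skip
    5–2: parent, skip
No non-parent visited neighbor found — the graph is a forest.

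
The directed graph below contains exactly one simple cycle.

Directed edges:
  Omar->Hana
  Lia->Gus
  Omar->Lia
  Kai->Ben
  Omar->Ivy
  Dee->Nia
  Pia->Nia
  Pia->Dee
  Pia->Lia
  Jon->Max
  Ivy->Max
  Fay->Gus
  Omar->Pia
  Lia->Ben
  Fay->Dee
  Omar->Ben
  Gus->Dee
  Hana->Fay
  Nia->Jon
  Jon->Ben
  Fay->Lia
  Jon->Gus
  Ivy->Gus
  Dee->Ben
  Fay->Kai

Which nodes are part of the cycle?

DFS with gray/black marking from Dee:
Dee gray
  Nia gray
    Jon gray
      Gus gray
        Gus→Dee: Dee is gray → back edge
Back edge closes the cycle Dee → Nia → Jon → Gus → Dee; its vertices are {Dee, Gus, Jon, Nia}.

Dee, Gus, Jon, Nia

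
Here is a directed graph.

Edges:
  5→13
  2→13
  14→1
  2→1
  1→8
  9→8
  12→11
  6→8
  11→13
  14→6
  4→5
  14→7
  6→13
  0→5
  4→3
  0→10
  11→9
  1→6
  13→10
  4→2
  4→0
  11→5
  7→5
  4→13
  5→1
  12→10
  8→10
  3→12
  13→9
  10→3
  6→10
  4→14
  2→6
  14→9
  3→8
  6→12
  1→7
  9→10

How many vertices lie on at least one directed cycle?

11

A vertex is on a directed cycle iff it belongs to a strongly connected component of size ≥ 2 (or has a self-loop).
The vertices on cycles are {1, 3, 5, 6, 7, 8, 9, 10, 11, 12, 13} — 11 in total.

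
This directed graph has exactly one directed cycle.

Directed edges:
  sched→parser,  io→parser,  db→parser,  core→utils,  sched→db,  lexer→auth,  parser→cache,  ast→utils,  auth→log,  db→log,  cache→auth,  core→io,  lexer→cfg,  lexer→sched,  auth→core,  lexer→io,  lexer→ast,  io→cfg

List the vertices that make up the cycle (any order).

DFS with gray/black marking from auth:
auth gray
  log gray
  log black
  core gray
    io gray
      parser gray
        cache gray
          cache→auth: auth is gray → back edge
Back edge closes the cycle auth → core → io → parser → cache → auth; its vertices are {io, auth, core, cache, parser}.

io, auth, core, cache, parser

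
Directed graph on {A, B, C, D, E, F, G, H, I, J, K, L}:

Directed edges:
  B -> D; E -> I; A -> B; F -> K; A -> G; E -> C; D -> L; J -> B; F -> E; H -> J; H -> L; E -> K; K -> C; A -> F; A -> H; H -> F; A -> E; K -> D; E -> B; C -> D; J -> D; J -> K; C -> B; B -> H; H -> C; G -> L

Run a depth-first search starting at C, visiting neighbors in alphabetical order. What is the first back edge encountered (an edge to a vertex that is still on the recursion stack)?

H->C

DFS from C (visiting neighbors in alphabetical order); mark gray on enter, black on exit:
C gray
  B gray
    D gray
      L gray
      L black
    D black
    H gray
      H→C: C is gray → back edge
First back edge: H → C.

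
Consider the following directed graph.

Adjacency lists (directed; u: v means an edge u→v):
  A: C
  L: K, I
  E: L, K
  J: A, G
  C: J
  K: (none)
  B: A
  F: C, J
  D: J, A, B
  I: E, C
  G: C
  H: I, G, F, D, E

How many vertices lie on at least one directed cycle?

A vertex is on a directed cycle iff it belongs to a strongly connected component of size ≥ 2 (or has a self-loop).
The vertices on cycles are {A, C, E, G, I, J, L} — 7 in total.

7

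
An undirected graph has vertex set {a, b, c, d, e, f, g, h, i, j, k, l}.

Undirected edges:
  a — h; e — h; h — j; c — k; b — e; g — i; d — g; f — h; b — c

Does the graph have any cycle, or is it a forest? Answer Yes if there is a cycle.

No

DFS, tracking each vertex's parent; an edge to a visited non-parent vertex closes a cycle.
Start from l:
visit l (parent –)
visit a (parent –)
  visit h (parent a)
    visit e (parent h)
      e–h: parent, skip
      visit b (parent e)
        visit c (parent b)
          visit k (parent c)
            k–c: parent, skip
          c–b: parent, skip
        b–e: parent, skip
    h–a: parent, skip
    visit f (parent h)
      f–h: parent, skip
    visit j (parent h)
      j–h: parent, skip
visit d (parent –)
  visit g (parent d)
    g–d: parent, skip
    visit i (parent g)
      i–g: parent, skip
No non-parent visited neighbor found — the graph is a forest.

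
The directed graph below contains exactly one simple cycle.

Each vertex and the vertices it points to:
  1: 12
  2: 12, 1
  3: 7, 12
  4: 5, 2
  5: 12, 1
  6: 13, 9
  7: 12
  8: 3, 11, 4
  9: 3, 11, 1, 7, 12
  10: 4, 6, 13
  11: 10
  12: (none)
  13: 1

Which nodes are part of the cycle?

6, 9, 10, 11

DFS with gray/black marking from 11:
11 gray
  10 gray
    4 gray
      5 gray
        12 gray
        12 black
        1 gray
          1→12: 12 black — skip
        1 black
      5 black
      2 gray
        2→12: 12 black — skip
        2→1: 1 black — skip
      2 black
    4 black
    6 gray
      13 gray
        13→1: 1 black — skip
      13 black
      9 gray
        3 gray
          7 gray
            7→12: 12 black — skip
          7 black
          3→12: 12 black — skip
        3 black
        9→11: 11 is gray → back edge
Back edge closes the cycle 11 → 10 → 6 → 9 → 11; its vertices are {6, 9, 10, 11}.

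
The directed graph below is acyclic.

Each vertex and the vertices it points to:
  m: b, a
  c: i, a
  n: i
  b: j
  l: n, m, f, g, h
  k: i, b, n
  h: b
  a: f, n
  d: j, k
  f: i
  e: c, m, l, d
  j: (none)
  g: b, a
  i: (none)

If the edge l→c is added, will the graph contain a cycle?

No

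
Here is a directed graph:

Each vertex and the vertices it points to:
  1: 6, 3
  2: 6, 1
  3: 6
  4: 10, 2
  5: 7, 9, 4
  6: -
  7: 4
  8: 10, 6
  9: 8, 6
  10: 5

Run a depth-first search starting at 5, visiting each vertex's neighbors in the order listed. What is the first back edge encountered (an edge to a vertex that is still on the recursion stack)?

10→5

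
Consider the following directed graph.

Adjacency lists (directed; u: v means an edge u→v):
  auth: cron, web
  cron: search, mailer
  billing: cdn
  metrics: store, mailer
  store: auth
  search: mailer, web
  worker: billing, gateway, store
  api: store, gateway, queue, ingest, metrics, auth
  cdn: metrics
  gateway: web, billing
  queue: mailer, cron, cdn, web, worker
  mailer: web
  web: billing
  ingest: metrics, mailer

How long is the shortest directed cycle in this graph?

5

For each vertex v, BFS finds the shortest path from v back to v.
The shortest such closed walk is cdn → metrics → mailer → web → billing → cdn, length 5.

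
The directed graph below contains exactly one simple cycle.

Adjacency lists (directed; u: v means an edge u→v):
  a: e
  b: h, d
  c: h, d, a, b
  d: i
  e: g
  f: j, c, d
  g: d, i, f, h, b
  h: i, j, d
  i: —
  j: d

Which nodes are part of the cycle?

DFS with gray/black marking from a:
a gray
  e gray
    g gray
      d gray
        i gray
        i black
      d black
      g→i: i black — skip
      f gray
        j gray
          j→d: d black — skip
        j black
        c gray
          h gray
            h→i: i black — skip
            h→j: j black — skip
            h→d: d black — skip
          h black
          c→d: d black — skip
          c→a: a is gray → back edge
Back edge closes the cycle a → e → g → f → c → a; its vertices are {a, c, e, f, g}.

a, c, e, f, g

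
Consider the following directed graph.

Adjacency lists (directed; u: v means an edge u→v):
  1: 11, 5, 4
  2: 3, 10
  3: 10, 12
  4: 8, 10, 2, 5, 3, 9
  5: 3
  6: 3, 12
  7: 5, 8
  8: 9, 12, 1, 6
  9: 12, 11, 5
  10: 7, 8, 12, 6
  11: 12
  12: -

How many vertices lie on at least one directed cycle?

10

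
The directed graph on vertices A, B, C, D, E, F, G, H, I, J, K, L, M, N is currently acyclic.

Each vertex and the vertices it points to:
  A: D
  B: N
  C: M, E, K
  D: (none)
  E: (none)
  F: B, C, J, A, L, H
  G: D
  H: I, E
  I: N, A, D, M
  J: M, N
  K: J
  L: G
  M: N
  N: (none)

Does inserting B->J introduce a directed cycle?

No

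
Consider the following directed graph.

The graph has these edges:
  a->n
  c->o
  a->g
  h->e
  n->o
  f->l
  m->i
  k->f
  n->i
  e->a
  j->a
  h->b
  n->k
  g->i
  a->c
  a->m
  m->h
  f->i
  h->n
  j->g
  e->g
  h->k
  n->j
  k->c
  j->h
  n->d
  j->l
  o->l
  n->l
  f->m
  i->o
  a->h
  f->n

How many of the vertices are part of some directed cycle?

8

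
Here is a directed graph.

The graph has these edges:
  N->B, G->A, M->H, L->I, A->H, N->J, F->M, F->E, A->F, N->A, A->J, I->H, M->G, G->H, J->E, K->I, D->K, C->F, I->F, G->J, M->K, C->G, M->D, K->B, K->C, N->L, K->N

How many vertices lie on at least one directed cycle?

A vertex is on a directed cycle iff it belongs to a strongly connected component of size ≥ 2 (or has a self-loop).
The vertices on cycles are {A, C, D, F, G, I, K, L, M, N} — 10 in total.

10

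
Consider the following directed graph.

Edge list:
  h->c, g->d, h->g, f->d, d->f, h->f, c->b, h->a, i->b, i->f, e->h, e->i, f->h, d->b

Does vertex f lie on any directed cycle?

Yes

f is on a cycle iff f can reach itself via ≥1 edge.
f → d → f — yes.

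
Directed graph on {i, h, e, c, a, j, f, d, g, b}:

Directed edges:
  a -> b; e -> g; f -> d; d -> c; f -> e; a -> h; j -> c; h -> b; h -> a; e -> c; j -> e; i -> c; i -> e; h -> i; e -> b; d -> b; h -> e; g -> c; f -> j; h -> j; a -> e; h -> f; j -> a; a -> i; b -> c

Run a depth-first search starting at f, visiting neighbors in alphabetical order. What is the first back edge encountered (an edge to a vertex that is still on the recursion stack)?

h->a

DFS from f (visiting neighbors in alphabetical order); mark gray on enter, black on exit:
f gray
  d gray
    b gray
      c gray
      c black
    b black
    d→c: c black — skip
  d black
  e gray
    e→b: b black — skip
    e→c: c black — skip
    g gray
      g→c: c black — skip
    g black
  e black
  j gray
    a gray
      a→b: b black — skip
      a→e: e black — skip
      h gray
        h→a: a is gray → back edge
First back edge: h → a.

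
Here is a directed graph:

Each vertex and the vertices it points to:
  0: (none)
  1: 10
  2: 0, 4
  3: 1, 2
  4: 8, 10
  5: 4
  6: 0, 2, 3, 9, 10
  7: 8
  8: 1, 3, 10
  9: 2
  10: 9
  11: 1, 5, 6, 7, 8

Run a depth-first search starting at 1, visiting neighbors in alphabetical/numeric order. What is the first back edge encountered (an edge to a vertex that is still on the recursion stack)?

8→1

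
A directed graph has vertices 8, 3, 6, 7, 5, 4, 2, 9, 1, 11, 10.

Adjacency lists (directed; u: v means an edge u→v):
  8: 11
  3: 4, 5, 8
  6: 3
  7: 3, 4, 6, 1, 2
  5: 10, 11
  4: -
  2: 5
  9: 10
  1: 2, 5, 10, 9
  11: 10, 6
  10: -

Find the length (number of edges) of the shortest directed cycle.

4

For each vertex v, BFS finds the shortest path from v back to v.
The shortest such closed walk is 6 → 3 → 8 → 11 → 6, length 4.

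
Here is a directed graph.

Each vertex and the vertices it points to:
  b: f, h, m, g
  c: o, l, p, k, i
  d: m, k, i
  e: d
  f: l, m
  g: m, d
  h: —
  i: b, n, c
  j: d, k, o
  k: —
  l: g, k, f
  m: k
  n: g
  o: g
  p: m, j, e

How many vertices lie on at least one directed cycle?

A vertex is on a directed cycle iff it belongs to a strongly connected component of size ≥ 2 (or has a self-loop).
The vertices on cycles are {b, c, d, e, f, g, i, j, l, n, o, p} — 12 in total.

12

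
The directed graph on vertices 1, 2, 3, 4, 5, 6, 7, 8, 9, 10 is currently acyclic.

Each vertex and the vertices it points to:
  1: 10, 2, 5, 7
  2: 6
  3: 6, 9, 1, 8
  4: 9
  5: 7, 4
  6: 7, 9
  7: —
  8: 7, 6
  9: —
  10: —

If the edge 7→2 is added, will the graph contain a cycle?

Yes

Adding 7→2 creates a cycle iff 2 can already reach 7.
Path from 2: 2 → 6 → 7.
So 2 → … → 7 → 2 is a cycle.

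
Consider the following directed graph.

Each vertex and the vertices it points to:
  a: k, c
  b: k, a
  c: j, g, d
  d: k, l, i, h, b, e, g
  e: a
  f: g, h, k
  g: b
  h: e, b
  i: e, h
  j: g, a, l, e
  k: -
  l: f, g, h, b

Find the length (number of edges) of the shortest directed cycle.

3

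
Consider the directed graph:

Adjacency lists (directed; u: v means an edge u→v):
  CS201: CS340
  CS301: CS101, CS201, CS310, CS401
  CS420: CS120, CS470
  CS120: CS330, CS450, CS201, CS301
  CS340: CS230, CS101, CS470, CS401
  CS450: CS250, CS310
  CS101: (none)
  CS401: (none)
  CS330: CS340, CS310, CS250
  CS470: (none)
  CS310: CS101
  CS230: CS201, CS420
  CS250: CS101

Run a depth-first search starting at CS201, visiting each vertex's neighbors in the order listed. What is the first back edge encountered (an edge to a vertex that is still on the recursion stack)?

CS230→CS201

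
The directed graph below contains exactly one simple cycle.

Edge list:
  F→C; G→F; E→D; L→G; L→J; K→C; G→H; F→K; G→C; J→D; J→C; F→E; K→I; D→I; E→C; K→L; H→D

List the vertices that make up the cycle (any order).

F, G, K, L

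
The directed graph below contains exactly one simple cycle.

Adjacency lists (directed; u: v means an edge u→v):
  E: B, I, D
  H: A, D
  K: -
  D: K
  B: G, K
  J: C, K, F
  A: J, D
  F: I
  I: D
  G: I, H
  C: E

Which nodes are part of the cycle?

A, B, C, E, G, H, J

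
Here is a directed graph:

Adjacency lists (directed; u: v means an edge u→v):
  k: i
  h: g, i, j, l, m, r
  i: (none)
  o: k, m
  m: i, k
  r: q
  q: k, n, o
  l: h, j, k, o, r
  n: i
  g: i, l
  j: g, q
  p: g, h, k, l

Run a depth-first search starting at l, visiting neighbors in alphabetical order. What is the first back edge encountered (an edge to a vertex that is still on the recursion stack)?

g→l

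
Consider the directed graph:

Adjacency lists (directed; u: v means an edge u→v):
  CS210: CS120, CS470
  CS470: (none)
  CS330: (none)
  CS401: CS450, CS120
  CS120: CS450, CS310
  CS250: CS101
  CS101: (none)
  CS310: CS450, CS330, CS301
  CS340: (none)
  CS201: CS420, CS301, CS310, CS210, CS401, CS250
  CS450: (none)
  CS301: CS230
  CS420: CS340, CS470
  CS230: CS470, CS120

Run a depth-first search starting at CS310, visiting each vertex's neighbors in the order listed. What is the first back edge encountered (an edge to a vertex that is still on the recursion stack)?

CS120->CS310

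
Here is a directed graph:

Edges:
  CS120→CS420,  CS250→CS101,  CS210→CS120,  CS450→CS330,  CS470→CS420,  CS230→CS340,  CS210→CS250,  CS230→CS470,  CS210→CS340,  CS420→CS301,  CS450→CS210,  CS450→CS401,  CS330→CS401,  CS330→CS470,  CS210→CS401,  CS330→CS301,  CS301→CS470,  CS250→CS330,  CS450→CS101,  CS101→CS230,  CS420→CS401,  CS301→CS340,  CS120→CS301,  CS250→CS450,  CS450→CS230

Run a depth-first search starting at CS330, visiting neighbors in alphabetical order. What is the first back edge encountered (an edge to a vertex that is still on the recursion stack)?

CS420→CS301

DFS from CS330 (visiting neighbors in alphabetical order); mark gray on enter, black on exit:
CS330 gray
  CS301 gray
    CS340 gray
    CS340 black
    CS470 gray
      CS420 gray
        CS420→CS301: CS301 is gray → back edge
First back edge: CS420 → CS301.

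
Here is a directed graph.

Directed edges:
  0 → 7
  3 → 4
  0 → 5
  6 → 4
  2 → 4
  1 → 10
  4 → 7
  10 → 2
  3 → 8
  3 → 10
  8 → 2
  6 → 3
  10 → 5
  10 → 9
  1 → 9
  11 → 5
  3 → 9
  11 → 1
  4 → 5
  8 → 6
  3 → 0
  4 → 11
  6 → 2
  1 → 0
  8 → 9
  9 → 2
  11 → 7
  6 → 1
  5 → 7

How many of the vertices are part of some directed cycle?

9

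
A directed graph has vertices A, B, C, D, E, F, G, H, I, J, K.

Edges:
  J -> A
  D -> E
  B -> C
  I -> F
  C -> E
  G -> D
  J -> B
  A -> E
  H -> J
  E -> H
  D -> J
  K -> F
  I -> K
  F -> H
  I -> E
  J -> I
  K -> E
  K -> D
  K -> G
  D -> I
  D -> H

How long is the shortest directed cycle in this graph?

3

For each vertex v, BFS finds the shortest path from v back to v.
The shortest such closed walk is I → K → D → I, length 3.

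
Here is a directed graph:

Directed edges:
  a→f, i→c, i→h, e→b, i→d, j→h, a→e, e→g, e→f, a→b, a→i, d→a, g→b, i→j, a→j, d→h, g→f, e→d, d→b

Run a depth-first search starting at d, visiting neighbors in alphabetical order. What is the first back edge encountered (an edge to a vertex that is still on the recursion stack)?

DFS from d (visiting neighbors in alphabetical order); mark gray on enter, black on exit:
d gray
  a gray
    b gray
    b black
    e gray
      e→b: b black — skip
      e→d: d is gray → back edge
First back edge: e → d.

e→d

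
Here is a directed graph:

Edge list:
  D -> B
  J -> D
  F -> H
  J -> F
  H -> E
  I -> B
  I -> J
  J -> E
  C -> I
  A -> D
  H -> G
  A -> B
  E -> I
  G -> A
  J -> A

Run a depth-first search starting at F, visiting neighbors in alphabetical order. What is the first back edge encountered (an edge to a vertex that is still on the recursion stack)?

DFS from F (visiting neighbors in alphabetical order); mark gray on enter, black on exit:
F gray
  H gray
    E gray
      I gray
        B gray
        B black
        J gray
          A gray
            A→B: B black — skip
            D gray
              D→B: B black — skip
            D black
          A black
          J→D: D black — skip
          J→E: E is gray → back edge
First back edge: J → E.

J->E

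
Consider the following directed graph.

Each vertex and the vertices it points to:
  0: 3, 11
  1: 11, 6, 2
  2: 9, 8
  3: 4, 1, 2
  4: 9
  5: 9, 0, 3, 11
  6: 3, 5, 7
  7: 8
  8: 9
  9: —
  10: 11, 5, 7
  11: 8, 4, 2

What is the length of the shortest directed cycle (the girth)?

3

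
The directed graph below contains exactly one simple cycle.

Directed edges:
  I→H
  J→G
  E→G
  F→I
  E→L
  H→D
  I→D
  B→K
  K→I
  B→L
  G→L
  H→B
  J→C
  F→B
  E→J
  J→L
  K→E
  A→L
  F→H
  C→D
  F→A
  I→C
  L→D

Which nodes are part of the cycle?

B, H, I, K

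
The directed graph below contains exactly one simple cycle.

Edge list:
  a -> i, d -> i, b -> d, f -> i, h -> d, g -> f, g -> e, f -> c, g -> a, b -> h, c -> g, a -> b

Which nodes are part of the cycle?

c, f, g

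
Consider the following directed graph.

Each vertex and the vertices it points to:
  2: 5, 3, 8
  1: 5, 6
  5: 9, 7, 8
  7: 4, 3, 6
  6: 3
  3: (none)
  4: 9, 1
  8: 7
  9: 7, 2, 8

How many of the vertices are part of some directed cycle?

A vertex is on a directed cycle iff it belongs to a strongly connected component of size ≥ 2 (or has a self-loop).
The vertices on cycles are {1, 2, 4, 5, 7, 8, 9} — 7 in total.

7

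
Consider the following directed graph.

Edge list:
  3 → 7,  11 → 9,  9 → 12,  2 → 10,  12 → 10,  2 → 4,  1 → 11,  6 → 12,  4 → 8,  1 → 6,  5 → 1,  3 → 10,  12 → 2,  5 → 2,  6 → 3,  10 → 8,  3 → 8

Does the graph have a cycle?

No

DFS with white/gray/black marking, starting from 11:
11 gray
  9 gray
    12 gray
      10 gray
        8 gray
        8 black
      10 black
      2 gray
        4 gray
          4→8: 8 black — skip
        4 black
        2→10: 10 black — skip
      2 black
    12 black
  9 black
11 black
1 gray
  6 gray
    3 gray
      3→10: 10 black — skip
      3→8: 8 black — skip
      7 gray
      7 black
    3 black
    6→12: 12 black — skip
  6 black
  1→11: 11 black — skip
1 black
5 gray
  5→2: 2 black — skip
  5→1: 1 black — skip
5 black
Every edge goes to a white or black vertex — no back edge, so the graph is acyclic.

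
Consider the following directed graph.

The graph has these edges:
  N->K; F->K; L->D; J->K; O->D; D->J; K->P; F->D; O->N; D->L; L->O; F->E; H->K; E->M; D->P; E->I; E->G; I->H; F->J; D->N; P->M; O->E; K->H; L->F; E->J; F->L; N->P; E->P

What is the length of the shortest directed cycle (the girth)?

For each vertex v, BFS finds the shortest path from v back to v.
The shortest such closed walk is F → L → F, length 2.

2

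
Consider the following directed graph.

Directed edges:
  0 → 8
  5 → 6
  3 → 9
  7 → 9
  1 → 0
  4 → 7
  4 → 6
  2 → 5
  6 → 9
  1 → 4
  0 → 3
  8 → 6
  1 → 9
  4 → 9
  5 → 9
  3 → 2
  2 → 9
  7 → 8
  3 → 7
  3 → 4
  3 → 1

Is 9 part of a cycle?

No

9 lies on a cycle iff there is a path from 9 back to itself.
Exploring from 9, it never reaches itself; equivalently, its strongly connected component is a singleton.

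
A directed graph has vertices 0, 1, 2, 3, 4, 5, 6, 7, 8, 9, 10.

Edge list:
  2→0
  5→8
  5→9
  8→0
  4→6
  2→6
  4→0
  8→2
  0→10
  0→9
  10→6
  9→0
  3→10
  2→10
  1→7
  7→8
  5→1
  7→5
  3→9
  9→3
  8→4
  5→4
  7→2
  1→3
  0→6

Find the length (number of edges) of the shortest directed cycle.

2

For each vertex v, BFS finds the shortest path from v back to v.
The shortest such closed walk is 3 → 9 → 3, length 2.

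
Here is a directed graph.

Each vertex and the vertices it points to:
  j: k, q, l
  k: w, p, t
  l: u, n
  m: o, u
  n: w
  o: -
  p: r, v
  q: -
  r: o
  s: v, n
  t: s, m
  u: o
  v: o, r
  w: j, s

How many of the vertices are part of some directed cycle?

7

A vertex is on a directed cycle iff it belongs to a strongly connected component of size ≥ 2 (or has a self-loop).
The vertices on cycles are {j, k, l, n, s, t, w} — 7 in total.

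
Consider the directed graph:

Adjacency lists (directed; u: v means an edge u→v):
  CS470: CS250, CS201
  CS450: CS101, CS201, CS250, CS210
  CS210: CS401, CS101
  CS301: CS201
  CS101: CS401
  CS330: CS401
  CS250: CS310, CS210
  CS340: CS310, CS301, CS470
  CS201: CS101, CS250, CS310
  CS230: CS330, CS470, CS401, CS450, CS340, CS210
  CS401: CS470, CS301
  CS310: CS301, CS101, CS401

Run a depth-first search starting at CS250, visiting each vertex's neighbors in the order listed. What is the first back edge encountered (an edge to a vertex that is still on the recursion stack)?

DFS from CS250 (visiting each vertex's neighbors in the order listed); mark gray on enter, black on exit:
CS250 gray
  CS310 gray
    CS301 gray
      CS201 gray
        CS101 gray
          CS401 gray
            CS470 gray
              CS470→CS250: CS250 is gray → back edge
First back edge: CS470 → CS250.

CS470→CS250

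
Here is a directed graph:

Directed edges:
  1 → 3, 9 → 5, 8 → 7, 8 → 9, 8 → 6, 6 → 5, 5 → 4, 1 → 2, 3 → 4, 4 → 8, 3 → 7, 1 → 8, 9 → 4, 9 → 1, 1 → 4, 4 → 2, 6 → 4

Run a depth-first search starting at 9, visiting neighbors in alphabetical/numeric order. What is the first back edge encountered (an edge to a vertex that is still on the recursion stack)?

DFS from 9 (visiting neighbors in alphabetical/numeric order); mark gray on enter, black on exit:
9 gray
  1 gray
    2 gray
    2 black
    3 gray
      4 gray
        4→2: 2 black — skip
        8 gray
          6 gray
            6→4: 4 is gray → back edge
First back edge: 6 → 4.

6->4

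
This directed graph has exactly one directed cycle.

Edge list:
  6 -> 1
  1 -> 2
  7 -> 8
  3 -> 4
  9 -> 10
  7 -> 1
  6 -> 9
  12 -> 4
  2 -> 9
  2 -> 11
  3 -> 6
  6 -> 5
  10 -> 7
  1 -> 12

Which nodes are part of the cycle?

1, 2, 7, 9, 10

DFS with gray/black marking from 1:
1 gray
  12 gray
    4 gray
    4 black
  12 black
  2 gray
    9 gray
      10 gray
        7 gray
          8 gray
          8 black
          7→1: 1 is gray → back edge
Back edge closes the cycle 1 → 2 → 9 → 10 → 7 → 1; its vertices are {1, 2, 7, 9, 10}.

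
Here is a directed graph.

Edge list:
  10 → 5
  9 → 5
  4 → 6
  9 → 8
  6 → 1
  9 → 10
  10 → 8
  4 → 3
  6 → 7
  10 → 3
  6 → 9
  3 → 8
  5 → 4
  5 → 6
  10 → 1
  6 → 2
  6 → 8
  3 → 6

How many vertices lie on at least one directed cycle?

6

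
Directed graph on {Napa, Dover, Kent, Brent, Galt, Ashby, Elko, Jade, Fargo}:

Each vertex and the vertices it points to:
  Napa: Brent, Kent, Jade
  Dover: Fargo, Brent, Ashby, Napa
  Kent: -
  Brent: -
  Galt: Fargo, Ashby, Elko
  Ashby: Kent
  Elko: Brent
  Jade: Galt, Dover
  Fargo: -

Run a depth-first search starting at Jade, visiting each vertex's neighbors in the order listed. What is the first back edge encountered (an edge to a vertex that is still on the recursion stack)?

Napa→Jade

DFS from Jade (visiting each vertex's neighbors in the order listed); mark gray on enter, black on exit:
Jade gray
  Galt gray
    Fargo gray
    Fargo black
    Ashby gray
      Kent gray
      Kent black
    Ashby black
    Elko gray
      Brent gray
      Brent black
    Elko black
  Galt black
  Dover gray
    Dover→Fargo: Fargo black — skip
    Dover→Brent: Brent black — skip
    Dover→Ashby: Ashby black — skip
    Napa gray
      Napa→Brent: Brent black — skip
      Napa→Kent: Kent black — skip
      Napa→Jade: Jade is gray → back edge
First back edge: Napa → Jade.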